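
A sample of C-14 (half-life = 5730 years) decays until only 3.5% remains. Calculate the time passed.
t = t½ × log₂(N₀/N) = 27710 years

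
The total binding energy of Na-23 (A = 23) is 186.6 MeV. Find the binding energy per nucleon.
B.E./A = 186.6/23 = 8.113 MeV/nucleon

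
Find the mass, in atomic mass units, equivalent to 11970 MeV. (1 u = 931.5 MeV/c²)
m = E/c² = 12.85 u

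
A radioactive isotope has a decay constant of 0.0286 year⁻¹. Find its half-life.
t½ = ln(2)/λ = 24.24 years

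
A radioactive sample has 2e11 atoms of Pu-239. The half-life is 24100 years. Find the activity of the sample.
A = λN = 5.752e6 decays/year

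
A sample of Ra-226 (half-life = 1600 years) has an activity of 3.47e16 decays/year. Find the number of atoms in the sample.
N = A/λ = 8.01e19 atoms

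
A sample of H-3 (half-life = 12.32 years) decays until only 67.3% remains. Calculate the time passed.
t = t½ × log₂(N₀/N) = 7.039 years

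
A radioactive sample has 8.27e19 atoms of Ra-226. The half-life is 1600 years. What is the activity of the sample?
A = λN = 3.583e16 decays/year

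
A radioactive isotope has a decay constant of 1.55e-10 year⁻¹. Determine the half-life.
t½ = ln(2)/λ = 4.472e9 years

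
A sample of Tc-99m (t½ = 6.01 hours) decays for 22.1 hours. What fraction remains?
N/N₀ = (1/2)^(t/t½) = 0.07817 = 7.82%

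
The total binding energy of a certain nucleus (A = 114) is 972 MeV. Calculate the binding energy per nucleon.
B.E./A = 972/114 = 8.526 MeV/nucleon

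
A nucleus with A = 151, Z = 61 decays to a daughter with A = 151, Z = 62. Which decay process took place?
ΔA = 0, ΔZ = +1 ⇒ beta-minus decay (β⁻)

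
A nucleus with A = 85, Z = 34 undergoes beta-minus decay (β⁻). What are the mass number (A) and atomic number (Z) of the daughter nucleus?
Daughter: A = 85, Z = 35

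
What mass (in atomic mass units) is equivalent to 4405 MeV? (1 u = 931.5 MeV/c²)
m = E/c² = 4.729 u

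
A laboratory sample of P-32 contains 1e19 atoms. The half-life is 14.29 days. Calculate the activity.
A = λN = 4.851e17 decays/day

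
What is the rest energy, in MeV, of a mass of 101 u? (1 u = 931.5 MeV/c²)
E = mc² = 94080 MeV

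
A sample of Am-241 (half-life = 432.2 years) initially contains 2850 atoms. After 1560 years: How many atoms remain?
N = N₀(1/2)^(t/t½) = 233.5 atoms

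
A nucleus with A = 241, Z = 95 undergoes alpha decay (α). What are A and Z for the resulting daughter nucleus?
Daughter: A = 237, Z = 93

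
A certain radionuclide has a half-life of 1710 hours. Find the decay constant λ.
λ = ln(2)/t½ = 4.053e-4 hour⁻¹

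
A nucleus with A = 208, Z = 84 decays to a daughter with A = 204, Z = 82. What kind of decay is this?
ΔA = -4, ΔZ = -2 ⇒ alpha decay (α)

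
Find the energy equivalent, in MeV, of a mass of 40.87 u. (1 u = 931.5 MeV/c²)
E = mc² = 38070 MeV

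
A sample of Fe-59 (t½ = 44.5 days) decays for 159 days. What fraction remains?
N/N₀ = (1/2)^(t/t½) = 0.08403 = 8.4%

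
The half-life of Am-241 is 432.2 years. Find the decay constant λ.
λ = ln(2)/t½ = 0.001604 year⁻¹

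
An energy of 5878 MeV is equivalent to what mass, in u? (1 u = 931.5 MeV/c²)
m = E/c² = 6.31 u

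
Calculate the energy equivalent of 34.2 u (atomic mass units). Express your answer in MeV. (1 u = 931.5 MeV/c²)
E = mc² = 31860 MeV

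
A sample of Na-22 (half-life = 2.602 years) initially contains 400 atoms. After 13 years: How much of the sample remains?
N = N₀(1/2)^(t/t½) = 12.53 atoms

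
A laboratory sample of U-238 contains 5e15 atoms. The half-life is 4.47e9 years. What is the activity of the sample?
A = λN = 7.753e5 decays/year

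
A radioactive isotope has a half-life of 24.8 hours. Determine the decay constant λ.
λ = ln(2)/t½ = 0.02795 hour⁻¹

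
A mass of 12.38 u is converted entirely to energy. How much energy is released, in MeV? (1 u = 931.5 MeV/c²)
E = mc² = 11530 MeV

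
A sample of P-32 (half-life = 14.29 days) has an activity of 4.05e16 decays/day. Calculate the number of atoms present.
N = A/λ = 8.35e17 atoms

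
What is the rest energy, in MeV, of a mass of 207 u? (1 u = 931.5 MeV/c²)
E = mc² = 1.928e5 MeV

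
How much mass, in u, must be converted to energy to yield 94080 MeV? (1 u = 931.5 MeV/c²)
m = E/c² = 101 u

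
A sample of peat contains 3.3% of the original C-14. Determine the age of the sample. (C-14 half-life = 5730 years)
Age = t½ × log₂(1/ratio) = 28200 years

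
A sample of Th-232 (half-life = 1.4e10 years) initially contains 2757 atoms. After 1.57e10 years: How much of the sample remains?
N = N₀(1/2)^(t/t½) = 1267 atoms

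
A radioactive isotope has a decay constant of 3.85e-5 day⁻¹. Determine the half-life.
t½ = ln(2)/λ = 18000 days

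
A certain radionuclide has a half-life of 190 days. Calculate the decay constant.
λ = ln(2)/t½ = 0.003648 day⁻¹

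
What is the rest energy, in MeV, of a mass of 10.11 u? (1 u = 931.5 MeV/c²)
E = mc² = 9417 MeV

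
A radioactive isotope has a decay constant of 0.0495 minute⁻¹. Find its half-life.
t½ = ln(2)/λ = 14 minutes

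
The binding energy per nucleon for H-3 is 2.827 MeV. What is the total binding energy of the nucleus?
B.E. = 2.827 × 3 = 8.481 MeV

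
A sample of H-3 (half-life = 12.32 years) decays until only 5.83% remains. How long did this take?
t = t½ × log₂(N₀/N) = 50.52 years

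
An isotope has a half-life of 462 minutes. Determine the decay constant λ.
λ = ln(2)/t½ = 0.0015 minute⁻¹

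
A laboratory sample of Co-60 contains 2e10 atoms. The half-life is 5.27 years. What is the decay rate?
A = λN = 2.631e9 decays/year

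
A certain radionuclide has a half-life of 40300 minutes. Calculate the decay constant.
λ = ln(2)/t½ = 1.72e-5 minute⁻¹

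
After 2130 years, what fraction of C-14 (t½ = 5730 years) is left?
N/N₀ = (1/2)^(t/t½) = 0.7729 = 77.3%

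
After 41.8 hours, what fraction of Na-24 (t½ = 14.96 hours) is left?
N/N₀ = (1/2)^(t/t½) = 0.1442 = 14.4%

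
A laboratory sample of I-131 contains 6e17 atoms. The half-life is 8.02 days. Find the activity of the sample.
A = λN = 5.186e16 decays/day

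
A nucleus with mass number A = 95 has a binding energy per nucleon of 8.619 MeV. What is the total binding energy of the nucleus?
B.E. = 8.619 × 95 = 818.8 MeV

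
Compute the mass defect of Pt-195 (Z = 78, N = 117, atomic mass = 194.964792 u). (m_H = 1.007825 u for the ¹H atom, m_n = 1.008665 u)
Δm = Z·m_H + N·m_n − M = 1.659 u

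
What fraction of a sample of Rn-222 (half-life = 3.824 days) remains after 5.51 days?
N/N₀ = (1/2)^(t/t½) = 0.3683 = 36.8%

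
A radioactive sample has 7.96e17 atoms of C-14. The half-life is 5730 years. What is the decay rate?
A = λN = 9.629e13 decays/year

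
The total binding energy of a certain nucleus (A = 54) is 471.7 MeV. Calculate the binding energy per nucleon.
B.E./A = 471.7/54 = 8.735 MeV/nucleon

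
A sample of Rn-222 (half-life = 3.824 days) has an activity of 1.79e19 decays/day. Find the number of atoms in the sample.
N = A/λ = 9.875e19 atoms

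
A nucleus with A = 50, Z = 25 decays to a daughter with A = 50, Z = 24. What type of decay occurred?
ΔA = 0, ΔZ = -1 ⇒ beta-plus decay (β⁺) or electron capture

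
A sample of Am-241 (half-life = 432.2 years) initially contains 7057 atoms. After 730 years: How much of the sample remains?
N = N₀(1/2)^(t/t½) = 2189 atoms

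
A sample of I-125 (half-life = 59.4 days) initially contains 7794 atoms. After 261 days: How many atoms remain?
N = N₀(1/2)^(t/t½) = 370.7 atoms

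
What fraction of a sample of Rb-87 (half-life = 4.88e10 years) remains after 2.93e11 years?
N/N₀ = (1/2)^(t/t½) = 0.01558 = 1.56%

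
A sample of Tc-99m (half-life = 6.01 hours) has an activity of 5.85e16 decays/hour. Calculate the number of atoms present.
N = A/λ = 5.072e17 atoms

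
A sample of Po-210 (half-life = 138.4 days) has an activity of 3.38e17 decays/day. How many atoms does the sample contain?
N = A/λ = 6.749e19 atoms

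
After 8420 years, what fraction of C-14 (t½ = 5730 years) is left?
N/N₀ = (1/2)^(t/t½) = 0.3611 = 36.1%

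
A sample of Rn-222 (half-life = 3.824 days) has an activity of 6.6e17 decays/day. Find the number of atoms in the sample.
N = A/λ = 3.641e18 atoms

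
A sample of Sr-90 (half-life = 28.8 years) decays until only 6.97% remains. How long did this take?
t = t½ × log₂(N₀/N) = 110.7 years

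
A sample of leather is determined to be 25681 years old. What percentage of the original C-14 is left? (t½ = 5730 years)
N/N₀ = (1/2)^(t/t½) = 0.04475 = 4.48%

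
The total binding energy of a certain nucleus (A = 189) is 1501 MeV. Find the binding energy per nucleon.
B.E./A = 1501/189 = 7.942 MeV/nucleon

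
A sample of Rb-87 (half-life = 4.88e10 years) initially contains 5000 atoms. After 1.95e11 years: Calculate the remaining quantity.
N = N₀(1/2)^(t/t½) = 313.4 atoms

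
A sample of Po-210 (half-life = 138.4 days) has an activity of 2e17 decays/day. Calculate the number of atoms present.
N = A/λ = 3.993e19 atoms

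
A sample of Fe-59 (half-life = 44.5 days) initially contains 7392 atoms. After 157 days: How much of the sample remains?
N = N₀(1/2)^(t/t½) = 640.8 atoms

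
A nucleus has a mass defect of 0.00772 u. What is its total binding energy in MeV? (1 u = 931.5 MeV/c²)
B.E. = Δm × 931.5 = 7.191 MeV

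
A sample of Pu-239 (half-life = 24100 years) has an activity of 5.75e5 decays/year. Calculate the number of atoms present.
N = A/λ = 1.999e10 atoms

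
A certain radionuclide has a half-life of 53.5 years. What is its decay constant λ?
λ = ln(2)/t½ = 0.01296 year⁻¹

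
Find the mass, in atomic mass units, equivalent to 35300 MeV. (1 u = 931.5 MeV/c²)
m = E/c² = 37.9 u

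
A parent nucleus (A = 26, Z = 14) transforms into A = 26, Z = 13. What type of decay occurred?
ΔA = 0, ΔZ = -1 ⇒ beta-plus decay (β⁺) or electron capture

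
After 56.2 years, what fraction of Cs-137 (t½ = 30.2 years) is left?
N/N₀ = (1/2)^(t/t½) = 0.2753 = 27.5%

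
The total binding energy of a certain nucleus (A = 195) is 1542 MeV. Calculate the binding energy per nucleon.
B.E./A = 1542/195 = 7.908 MeV/nucleon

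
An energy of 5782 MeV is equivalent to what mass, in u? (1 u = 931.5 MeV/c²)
m = E/c² = 6.207 u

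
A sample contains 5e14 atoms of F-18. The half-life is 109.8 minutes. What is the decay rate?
A = λN = 3.156e12 decays/minute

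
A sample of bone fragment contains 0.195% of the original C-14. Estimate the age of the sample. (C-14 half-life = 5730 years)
Age = t½ × log₂(1/ratio) = 51580 years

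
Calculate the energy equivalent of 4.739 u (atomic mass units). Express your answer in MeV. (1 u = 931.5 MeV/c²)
E = mc² = 4414 MeV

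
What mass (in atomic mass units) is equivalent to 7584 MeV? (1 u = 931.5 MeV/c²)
m = E/c² = 8.142 u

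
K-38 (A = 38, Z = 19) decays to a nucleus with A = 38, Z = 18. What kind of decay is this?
ΔA = 0, ΔZ = -1 ⇒ beta-plus decay (β⁺) or electron capture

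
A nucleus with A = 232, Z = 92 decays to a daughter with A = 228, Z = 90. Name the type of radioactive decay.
ΔA = -4, ΔZ = -2 ⇒ alpha decay (α)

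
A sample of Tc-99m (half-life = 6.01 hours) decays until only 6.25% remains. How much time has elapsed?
t = t½ × log₂(N₀/N) = 24.04 hours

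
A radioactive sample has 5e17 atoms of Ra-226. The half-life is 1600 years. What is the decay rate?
A = λN = 2.166e14 decays/year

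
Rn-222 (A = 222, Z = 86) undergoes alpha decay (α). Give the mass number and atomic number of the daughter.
Daughter: A = 218, Z = 84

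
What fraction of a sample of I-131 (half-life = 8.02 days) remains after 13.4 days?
N/N₀ = (1/2)^(t/t½) = 0.3141 = 31.4%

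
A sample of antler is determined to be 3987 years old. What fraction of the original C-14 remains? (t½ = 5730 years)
N/N₀ = (1/2)^(t/t½) = 0.6174 = 61.7%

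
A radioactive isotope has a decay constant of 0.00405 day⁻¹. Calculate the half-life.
t½ = ln(2)/λ = 171.1 days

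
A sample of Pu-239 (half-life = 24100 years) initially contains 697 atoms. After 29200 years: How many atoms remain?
N = N₀(1/2)^(t/t½) = 301 atoms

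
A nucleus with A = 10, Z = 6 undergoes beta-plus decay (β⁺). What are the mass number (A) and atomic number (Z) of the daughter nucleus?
Daughter: A = 10, Z = 5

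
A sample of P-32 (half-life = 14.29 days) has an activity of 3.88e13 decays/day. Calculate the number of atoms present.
N = A/λ = 7.999e14 atoms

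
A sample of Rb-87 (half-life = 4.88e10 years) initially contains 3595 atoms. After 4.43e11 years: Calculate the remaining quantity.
N = N₀(1/2)^(t/t½) = 6.653 atoms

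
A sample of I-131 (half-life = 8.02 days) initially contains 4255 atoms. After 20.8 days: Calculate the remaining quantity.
N = N₀(1/2)^(t/t½) = 705 atoms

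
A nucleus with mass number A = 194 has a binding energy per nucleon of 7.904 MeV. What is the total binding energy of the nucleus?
B.E. = 7.904 × 194 = 1533 MeV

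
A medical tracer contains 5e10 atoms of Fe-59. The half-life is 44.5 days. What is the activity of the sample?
A = λN = 7.788e8 decays/day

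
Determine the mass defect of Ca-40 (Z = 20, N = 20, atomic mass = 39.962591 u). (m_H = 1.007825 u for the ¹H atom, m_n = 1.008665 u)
Δm = Z·m_H + N·m_n − M = 0.3672 u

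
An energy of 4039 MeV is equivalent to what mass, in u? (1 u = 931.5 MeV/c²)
m = E/c² = 4.336 u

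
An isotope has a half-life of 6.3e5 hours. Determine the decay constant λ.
λ = ln(2)/t½ = 1.1e-6 hour⁻¹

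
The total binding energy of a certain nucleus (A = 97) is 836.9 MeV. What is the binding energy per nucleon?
B.E./A = 836.9/97 = 8.628 MeV/nucleon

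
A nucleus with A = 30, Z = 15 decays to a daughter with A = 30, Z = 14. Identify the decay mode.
ΔA = 0, ΔZ = -1 ⇒ beta-plus decay (β⁺) or electron capture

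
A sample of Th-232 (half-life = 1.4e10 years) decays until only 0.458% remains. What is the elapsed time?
t = t½ × log₂(N₀/N) = 1.088e11 years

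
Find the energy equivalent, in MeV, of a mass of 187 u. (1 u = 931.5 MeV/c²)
E = mc² = 1.742e5 MeV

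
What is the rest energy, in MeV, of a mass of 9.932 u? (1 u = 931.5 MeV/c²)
E = mc² = 9252 MeV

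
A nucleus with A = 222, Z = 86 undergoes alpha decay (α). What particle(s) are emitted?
α particle = ⁴₂He (2 protons + 2 neutrons)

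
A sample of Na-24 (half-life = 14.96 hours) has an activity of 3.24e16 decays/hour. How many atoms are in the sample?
N = A/λ = 6.993e17 atoms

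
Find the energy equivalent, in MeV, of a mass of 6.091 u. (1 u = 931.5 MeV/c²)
E = mc² = 5674 MeV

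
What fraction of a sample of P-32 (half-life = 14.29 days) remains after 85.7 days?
N/N₀ = (1/2)^(t/t½) = 0.01566 = 1.57%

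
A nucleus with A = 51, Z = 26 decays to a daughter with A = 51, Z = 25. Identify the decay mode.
ΔA = 0, ΔZ = -1 ⇒ beta-plus decay (β⁺) or electron capture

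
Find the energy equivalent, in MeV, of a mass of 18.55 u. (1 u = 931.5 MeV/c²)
E = mc² = 17280 MeV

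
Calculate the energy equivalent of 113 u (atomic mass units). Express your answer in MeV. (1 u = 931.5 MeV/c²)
E = mc² = 1.053e5 MeV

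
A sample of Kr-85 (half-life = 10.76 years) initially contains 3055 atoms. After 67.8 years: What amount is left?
N = N₀(1/2)^(t/t½) = 38.74 atoms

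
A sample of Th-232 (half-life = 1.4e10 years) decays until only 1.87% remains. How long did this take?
t = t½ × log₂(N₀/N) = 8.037e10 years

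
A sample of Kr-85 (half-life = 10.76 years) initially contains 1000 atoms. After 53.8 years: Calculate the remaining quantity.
N = N₀(1/2)^(t/t½) = 31.25 atoms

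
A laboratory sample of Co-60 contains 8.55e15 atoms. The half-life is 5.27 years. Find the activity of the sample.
A = λN = 1.125e15 decays/year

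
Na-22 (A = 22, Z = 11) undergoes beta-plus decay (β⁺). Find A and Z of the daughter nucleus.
Daughter: A = 22, Z = 10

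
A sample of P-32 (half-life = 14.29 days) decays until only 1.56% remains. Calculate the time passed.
t = t½ × log₂(N₀/N) = 85.77 days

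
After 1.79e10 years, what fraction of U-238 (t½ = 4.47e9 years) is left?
N/N₀ = (1/2)^(t/t½) = 0.06231 = 6.23%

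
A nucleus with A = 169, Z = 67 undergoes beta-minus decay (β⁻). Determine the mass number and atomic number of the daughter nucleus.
Daughter: A = 169, Z = 68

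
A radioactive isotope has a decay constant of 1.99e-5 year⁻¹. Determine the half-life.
t½ = ln(2)/λ = 34830 years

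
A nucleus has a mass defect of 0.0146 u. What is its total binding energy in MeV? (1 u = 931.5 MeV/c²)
B.E. = Δm × 931.5 = 13.6 MeV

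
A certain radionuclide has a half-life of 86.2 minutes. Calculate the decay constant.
λ = ln(2)/t½ = 0.008041 minute⁻¹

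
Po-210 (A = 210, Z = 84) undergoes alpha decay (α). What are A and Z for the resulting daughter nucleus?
Daughter: A = 206, Z = 82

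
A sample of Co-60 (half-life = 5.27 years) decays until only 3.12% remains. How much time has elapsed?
t = t½ × log₂(N₀/N) = 26.36 years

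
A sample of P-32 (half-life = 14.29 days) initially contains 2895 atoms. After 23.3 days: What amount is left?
N = N₀(1/2)^(t/t½) = 935 atoms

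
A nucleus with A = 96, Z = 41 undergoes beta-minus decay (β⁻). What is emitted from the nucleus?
β⁻: electron (e⁻) + antineutrino (ν̄ₑ)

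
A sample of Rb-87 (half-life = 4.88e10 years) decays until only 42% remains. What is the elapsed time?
t = t½ × log₂(N₀/N) = 6.108e10 years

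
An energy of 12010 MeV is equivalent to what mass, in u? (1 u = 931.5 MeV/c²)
m = E/c² = 12.89 u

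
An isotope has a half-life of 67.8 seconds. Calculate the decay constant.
λ = ln(2)/t½ = 0.01022 second⁻¹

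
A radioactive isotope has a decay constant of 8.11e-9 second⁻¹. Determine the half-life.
t½ = ln(2)/λ = 8.547e7 seconds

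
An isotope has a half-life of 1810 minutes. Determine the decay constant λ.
λ = ln(2)/t½ = 3.83e-4 minute⁻¹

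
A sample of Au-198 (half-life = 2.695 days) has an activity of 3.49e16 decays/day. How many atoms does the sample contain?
N = A/λ = 1.357e17 atoms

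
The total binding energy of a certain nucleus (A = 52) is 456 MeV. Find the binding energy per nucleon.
B.E./A = 456/52 = 8.769 MeV/nucleon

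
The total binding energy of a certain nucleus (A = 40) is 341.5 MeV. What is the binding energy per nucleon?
B.E./A = 341.5/40 = 8.537 MeV/nucleon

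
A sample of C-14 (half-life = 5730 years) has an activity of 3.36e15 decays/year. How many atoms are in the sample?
N = A/λ = 2.778e19 atoms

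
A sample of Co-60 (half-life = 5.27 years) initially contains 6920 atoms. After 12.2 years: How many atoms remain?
N = N₀(1/2)^(t/t½) = 1391 atoms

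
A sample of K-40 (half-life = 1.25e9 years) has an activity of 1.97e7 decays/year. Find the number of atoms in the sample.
N = A/λ = 3.553e16 atoms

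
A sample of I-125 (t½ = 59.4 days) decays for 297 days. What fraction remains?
N/N₀ = (1/2)^(t/t½) = 0.03125 = 3.12%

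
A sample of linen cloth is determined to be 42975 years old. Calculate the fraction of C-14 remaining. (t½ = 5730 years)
N/N₀ = (1/2)^(t/t½) = 0.005524 = 0.552%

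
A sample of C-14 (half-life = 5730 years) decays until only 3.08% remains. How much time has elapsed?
t = t½ × log₂(N₀/N) = 28770 years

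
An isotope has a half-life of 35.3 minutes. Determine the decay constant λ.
λ = ln(2)/t½ = 0.01964 minute⁻¹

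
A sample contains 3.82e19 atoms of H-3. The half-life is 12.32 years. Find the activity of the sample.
A = λN = 2.149e18 decays/year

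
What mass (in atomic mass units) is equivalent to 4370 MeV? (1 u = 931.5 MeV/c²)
m = E/c² = 4.691 u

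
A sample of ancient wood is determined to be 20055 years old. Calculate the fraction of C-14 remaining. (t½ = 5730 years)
N/N₀ = (1/2)^(t/t½) = 0.08839 = 8.84%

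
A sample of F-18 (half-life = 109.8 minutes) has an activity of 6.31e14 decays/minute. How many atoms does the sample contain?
N = A/λ = 9.996e16 atoms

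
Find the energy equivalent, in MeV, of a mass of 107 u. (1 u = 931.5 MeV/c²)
E = mc² = 99670 MeV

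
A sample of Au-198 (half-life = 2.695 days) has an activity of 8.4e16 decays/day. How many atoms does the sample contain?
N = A/λ = 3.266e17 atoms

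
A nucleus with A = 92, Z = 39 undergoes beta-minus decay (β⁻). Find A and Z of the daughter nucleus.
Daughter: A = 92, Z = 40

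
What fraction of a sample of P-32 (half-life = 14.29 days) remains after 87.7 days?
N/N₀ = (1/2)^(t/t½) = 0.01421 = 1.42%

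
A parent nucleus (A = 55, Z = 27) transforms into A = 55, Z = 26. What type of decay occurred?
ΔA = 0, ΔZ = -1 ⇒ beta-plus decay (β⁺) or electron capture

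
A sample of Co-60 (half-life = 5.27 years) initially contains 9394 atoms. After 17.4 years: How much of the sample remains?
N = N₀(1/2)^(t/t½) = 952.7 atoms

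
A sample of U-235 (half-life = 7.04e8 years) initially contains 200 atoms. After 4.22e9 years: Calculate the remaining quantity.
N = N₀(1/2)^(t/t½) = 3.137 atoms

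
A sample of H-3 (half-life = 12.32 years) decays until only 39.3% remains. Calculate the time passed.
t = t½ × log₂(N₀/N) = 16.6 years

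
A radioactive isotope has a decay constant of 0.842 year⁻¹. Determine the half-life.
t½ = ln(2)/λ = 0.8232 years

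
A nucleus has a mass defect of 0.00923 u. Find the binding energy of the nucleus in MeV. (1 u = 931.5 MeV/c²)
B.E. = Δm × 931.5 = 8.598 MeV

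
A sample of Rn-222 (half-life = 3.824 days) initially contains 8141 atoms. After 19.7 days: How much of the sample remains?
N = N₀(1/2)^(t/t½) = 229 atoms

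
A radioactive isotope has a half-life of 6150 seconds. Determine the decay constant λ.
λ = ln(2)/t½ = 1.127e-4 second⁻¹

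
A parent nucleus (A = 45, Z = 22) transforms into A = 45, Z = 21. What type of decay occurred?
ΔA = 0, ΔZ = -1 ⇒ beta-plus decay (β⁺) or electron capture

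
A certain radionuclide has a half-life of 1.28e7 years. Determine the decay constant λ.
λ = ln(2)/t½ = 5.415e-8 year⁻¹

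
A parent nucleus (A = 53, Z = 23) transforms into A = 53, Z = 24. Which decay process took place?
ΔA = 0, ΔZ = +1 ⇒ beta-minus decay (β⁻)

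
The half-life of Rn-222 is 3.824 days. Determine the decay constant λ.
λ = ln(2)/t½ = 0.1813 day⁻¹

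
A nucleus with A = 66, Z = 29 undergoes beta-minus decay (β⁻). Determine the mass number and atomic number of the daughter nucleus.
Daughter: A = 66, Z = 30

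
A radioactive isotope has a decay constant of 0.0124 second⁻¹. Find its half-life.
t½ = ln(2)/λ = 55.9 seconds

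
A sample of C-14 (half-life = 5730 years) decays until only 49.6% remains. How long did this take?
t = t½ × log₂(N₀/N) = 5796 years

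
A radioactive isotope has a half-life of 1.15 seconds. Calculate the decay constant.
λ = ln(2)/t½ = 0.6027 second⁻¹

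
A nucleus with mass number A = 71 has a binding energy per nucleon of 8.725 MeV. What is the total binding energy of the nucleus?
B.E. = 8.725 × 71 = 619.5 MeV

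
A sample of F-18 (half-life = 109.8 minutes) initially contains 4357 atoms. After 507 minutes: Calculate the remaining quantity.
N = N₀(1/2)^(t/t½) = 177.5 atoms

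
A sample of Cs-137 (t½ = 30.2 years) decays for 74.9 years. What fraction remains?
N/N₀ = (1/2)^(t/t½) = 0.1792 = 17.9%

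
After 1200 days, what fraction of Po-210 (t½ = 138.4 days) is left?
N/N₀ = (1/2)^(t/t½) = 0.002454 = 0.245%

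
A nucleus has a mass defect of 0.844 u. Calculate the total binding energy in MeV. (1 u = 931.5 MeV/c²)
B.E. = Δm × 931.5 = 786.2 MeV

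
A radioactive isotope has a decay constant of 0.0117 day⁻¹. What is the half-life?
t½ = ln(2)/λ = 59.24 days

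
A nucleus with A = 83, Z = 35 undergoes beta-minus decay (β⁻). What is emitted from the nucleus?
β⁻: electron (e⁻) + antineutrino (ν̄ₑ)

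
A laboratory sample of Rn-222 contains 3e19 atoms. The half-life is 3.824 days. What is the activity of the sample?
A = λN = 5.438e18 decays/day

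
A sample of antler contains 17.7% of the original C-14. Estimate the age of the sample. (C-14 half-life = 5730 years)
Age = t½ × log₂(1/ratio) = 14310 years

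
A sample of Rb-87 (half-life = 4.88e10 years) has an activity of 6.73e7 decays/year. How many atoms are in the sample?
N = A/λ = 4.738e18 atoms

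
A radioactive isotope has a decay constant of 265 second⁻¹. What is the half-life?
t½ = ln(2)/λ = 0.002616 seconds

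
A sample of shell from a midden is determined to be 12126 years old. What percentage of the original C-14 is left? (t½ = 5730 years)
N/N₀ = (1/2)^(t/t½) = 0.2306 = 23.1%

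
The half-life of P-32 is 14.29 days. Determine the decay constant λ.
λ = ln(2)/t½ = 0.04851 day⁻¹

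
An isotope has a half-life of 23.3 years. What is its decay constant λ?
λ = ln(2)/t½ = 0.02975 year⁻¹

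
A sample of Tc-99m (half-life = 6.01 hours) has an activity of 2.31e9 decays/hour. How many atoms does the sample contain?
N = A/λ = 2.003e10 atoms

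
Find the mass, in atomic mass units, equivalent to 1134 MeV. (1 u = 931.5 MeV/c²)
m = E/c² = 1.217 u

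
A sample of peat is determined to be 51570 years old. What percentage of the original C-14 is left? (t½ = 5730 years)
N/N₀ = (1/2)^(t/t½) = 0.001953 = 0.195%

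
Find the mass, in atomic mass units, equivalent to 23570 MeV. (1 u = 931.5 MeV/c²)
m = E/c² = 25.3 u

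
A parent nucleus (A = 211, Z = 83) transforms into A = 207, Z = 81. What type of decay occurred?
ΔA = -4, ΔZ = -2 ⇒ alpha decay (α)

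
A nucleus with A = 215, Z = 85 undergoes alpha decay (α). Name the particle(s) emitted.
α particle = ⁴₂He (2 protons + 2 neutrons)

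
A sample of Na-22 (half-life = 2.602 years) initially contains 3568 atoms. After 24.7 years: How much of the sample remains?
N = N₀(1/2)^(t/t½) = 4.953 atoms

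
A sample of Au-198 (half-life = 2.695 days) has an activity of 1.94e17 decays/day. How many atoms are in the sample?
N = A/λ = 7.543e17 atoms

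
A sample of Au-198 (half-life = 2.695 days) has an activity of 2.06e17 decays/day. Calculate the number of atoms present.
N = A/λ = 8.009e17 atoms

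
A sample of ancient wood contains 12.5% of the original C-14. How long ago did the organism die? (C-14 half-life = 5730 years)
Age = t½ × log₂(1/ratio) = 17190 years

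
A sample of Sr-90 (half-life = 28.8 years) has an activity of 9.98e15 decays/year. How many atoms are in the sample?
N = A/λ = 4.147e17 atoms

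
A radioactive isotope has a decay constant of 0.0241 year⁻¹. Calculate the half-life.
t½ = ln(2)/λ = 28.76 years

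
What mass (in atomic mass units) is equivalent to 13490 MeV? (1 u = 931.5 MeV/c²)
m = E/c² = 14.48 u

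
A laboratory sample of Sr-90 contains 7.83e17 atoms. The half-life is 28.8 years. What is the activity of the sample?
A = λN = 1.884e16 decays/year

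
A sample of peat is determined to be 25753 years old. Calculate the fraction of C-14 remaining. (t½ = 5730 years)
N/N₀ = (1/2)^(t/t½) = 0.04437 = 4.44%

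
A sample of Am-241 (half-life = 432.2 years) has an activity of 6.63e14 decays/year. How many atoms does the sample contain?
N = A/λ = 4.134e17 atoms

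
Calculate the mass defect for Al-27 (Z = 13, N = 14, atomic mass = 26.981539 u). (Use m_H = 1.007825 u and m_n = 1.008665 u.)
Δm = Z·m_H + N·m_n − M = 0.2415 u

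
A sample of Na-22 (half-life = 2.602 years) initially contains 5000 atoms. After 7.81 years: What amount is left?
N = N₀(1/2)^(t/t½) = 624.3 atoms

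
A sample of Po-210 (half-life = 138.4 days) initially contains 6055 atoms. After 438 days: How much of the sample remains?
N = N₀(1/2)^(t/t½) = 675.2 atoms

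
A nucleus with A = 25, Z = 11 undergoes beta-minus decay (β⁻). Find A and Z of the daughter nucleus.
Daughter: A = 25, Z = 12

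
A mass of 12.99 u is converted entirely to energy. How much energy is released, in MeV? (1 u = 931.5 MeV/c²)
E = mc² = 12100 MeV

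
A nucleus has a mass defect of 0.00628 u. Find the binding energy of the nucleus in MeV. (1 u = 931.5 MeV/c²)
B.E. = Δm × 931.5 = 5.85 MeV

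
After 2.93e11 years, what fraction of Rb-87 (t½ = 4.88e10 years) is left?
N/N₀ = (1/2)^(t/t½) = 0.01558 = 1.56%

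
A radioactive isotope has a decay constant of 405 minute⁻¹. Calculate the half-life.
t½ = ln(2)/λ = 0.001711 minutes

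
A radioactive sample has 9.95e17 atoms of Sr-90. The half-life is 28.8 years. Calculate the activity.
A = λN = 2.395e16 decays/year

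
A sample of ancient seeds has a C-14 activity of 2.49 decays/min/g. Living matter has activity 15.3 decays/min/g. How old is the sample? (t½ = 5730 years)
Age = t½ × log₂(A₀/A) = 15010 years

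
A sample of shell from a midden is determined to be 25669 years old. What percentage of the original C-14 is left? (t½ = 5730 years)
N/N₀ = (1/2)^(t/t½) = 0.04482 = 4.48%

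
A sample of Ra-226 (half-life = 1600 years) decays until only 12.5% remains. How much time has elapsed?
t = t½ × log₂(N₀/N) = 4800 years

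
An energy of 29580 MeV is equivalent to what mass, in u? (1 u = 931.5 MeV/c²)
m = E/c² = 31.76 u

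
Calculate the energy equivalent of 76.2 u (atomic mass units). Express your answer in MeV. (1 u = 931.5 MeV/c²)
E = mc² = 70980 MeV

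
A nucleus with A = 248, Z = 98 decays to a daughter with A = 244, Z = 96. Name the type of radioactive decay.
ΔA = -4, ΔZ = -2 ⇒ alpha decay (α)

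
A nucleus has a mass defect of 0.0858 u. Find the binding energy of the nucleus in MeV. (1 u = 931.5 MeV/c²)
B.E. = Δm × 931.5 = 79.92 MeV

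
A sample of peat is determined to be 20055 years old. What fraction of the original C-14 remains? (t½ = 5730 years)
N/N₀ = (1/2)^(t/t½) = 0.08839 = 8.84%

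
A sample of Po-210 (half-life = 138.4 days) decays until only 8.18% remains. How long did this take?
t = t½ × log₂(N₀/N) = 499.9 days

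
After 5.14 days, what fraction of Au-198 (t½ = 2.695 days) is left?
N/N₀ = (1/2)^(t/t½) = 0.2666 = 26.7%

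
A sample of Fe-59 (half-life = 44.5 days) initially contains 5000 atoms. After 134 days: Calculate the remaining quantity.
N = N₀(1/2)^(t/t½) = 620.2 atoms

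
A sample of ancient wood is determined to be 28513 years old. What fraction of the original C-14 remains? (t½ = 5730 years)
N/N₀ = (1/2)^(t/t½) = 0.03177 = 3.18%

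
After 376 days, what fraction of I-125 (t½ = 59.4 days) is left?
N/N₀ = (1/2)^(t/t½) = 0.01243 = 1.24%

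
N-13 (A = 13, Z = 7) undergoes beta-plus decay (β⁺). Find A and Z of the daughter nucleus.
Daughter: A = 13, Z = 6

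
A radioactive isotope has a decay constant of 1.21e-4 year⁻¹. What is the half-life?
t½ = ln(2)/λ = 5728 years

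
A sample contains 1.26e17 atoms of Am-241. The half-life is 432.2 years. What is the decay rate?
A = λN = 2.021e14 decays/year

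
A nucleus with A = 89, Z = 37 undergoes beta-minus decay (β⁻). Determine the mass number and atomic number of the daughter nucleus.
Daughter: A = 89, Z = 38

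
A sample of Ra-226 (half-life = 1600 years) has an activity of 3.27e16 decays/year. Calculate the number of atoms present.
N = A/λ = 7.548e19 atoms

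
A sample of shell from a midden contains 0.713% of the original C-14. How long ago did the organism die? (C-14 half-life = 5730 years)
Age = t½ × log₂(1/ratio) = 40870 years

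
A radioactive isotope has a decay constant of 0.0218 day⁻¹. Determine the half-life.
t½ = ln(2)/λ = 31.8 days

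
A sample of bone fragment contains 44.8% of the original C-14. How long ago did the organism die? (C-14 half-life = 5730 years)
Age = t½ × log₂(1/ratio) = 6638 years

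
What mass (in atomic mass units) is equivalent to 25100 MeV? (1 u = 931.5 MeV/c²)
m = E/c² = 26.95 u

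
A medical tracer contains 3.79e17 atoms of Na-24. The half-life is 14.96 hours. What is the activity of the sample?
A = λN = 1.756e16 decays/hour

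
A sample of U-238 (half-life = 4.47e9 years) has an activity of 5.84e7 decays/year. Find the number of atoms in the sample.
N = A/λ = 3.766e17 atoms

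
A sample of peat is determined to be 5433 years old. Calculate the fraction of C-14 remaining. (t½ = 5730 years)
N/N₀ = (1/2)^(t/t½) = 0.5183 = 51.8%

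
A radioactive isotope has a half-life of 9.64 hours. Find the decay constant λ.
λ = ln(2)/t½ = 0.0719 hour⁻¹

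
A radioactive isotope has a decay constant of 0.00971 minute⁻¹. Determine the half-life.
t½ = ln(2)/λ = 71.38 minutes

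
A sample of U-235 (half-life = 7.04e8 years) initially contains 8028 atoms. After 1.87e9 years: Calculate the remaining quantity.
N = N₀(1/2)^(t/t½) = 1273 atoms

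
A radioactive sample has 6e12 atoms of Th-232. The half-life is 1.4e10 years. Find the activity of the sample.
A = λN = 297.1 decays/year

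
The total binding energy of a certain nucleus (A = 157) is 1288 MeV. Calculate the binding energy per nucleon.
B.E./A = 1288/157 = 8.204 MeV/nucleon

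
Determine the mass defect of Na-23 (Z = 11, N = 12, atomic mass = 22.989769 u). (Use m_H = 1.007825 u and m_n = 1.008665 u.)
Δm = Z·m_H + N·m_n − M = 0.2003 u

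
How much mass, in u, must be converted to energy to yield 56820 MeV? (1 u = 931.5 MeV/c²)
m = E/c² = 61 u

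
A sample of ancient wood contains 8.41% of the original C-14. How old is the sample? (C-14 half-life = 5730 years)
Age = t½ × log₂(1/ratio) = 20470 years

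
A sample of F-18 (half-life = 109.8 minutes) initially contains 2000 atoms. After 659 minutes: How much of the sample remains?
N = N₀(1/2)^(t/t½) = 31.21 atoms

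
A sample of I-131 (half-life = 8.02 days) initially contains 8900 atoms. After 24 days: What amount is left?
N = N₀(1/2)^(t/t½) = 1118 atoms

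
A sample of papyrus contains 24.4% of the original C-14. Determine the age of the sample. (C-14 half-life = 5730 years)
Age = t½ × log₂(1/ratio) = 11660 years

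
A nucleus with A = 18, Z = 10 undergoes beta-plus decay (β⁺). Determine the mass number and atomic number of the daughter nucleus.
Daughter: A = 18, Z = 9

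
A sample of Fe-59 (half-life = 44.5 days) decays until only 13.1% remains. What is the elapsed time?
t = t½ × log₂(N₀/N) = 130.5 days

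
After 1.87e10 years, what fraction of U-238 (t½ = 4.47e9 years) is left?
N/N₀ = (1/2)^(t/t½) = 0.05504 = 5.5%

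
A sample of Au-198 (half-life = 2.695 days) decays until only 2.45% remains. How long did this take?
t = t½ × log₂(N₀/N) = 14.42 days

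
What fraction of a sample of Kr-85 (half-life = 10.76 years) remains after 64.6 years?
N/N₀ = (1/2)^(t/t½) = 0.01558 = 1.56%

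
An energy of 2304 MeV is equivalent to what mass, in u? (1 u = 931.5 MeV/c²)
m = E/c² = 2.473 u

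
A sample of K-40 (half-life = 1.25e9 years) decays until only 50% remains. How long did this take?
t = t½ × log₂(N₀/N) = 1.25e9 years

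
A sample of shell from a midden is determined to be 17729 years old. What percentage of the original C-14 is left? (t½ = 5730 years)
N/N₀ = (1/2)^(t/t½) = 0.1171 = 11.7%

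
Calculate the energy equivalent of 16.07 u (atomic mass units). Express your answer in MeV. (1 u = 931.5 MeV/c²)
E = mc² = 14970 MeV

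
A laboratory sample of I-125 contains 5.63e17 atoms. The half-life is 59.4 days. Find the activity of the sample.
A = λN = 6.57e15 decays/day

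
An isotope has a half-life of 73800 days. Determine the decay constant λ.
λ = ln(2)/t½ = 9.392e-6 day⁻¹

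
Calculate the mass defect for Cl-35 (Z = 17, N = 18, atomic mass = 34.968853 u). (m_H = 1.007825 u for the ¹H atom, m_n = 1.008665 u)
Δm = Z·m_H + N·m_n − M = 0.3201 u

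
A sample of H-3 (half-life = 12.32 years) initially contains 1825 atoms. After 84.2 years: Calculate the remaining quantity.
N = N₀(1/2)^(t/t½) = 15.99 atoms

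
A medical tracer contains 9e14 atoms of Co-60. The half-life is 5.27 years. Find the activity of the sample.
A = λN = 1.184e14 decays/year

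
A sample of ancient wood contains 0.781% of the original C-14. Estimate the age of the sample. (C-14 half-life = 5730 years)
Age = t½ × log₂(1/ratio) = 40110 years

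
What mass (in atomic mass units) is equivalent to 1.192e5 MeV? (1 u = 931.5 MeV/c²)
m = E/c² = 128 u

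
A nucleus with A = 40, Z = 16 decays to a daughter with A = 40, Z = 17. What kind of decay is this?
ΔA = 0, ΔZ = +1 ⇒ beta-minus decay (β⁻)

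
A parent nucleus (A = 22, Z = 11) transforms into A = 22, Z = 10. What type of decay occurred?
ΔA = 0, ΔZ = -1 ⇒ beta-plus decay (β⁺) or electron capture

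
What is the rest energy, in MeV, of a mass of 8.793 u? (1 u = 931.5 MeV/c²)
E = mc² = 8191 MeV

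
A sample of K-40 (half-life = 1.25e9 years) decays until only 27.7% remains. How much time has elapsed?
t = t½ × log₂(N₀/N) = 2.315e9 years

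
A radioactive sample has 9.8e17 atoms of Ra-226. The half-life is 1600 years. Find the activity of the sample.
A = λN = 4.246e14 decays/year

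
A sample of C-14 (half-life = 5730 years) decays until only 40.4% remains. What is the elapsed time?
t = t½ × log₂(N₀/N) = 7492 years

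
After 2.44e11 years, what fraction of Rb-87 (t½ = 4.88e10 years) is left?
N/N₀ = (1/2)^(t/t½) = 0.03125 = 3.12%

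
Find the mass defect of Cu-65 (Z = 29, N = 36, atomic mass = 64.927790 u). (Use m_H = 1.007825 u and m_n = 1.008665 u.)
Δm = Z·m_H + N·m_n − M = 0.6111 u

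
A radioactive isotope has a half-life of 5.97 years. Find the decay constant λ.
λ = ln(2)/t½ = 0.1161 year⁻¹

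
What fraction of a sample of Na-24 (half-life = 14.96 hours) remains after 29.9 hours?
N/N₀ = (1/2)^(t/t½) = 0.2502 = 25%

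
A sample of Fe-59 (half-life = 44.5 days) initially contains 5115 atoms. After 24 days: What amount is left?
N = N₀(1/2)^(t/t½) = 3520 atoms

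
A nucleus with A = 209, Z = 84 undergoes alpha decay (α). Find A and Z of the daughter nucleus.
Daughter: A = 205, Z = 82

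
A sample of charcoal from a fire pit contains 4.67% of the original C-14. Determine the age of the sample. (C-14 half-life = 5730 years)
Age = t½ × log₂(1/ratio) = 25330 years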